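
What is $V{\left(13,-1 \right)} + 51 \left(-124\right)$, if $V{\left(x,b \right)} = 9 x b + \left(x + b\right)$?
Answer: $-6429$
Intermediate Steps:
$V{\left(x,b \right)} = b + x + 9 b x$ ($V{\left(x,b \right)} = 9 b x + \left(b + x\right) = b + x + 9 b x$)
$V{\left(13,-1 \right)} + 51 \left(-124\right) = \left(-1 + 13 + 9 \left(-1\right) 13\right) + 51 \left(-124\right) = \left(-1 + 13 - 117\right) - 6324 = -105 - 6324 = -6429$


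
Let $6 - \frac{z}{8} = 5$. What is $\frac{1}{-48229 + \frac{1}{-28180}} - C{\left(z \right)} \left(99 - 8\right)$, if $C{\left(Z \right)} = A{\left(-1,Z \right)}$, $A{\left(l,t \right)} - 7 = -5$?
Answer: $- \frac{247354994402}{1359093221} \approx -182.0$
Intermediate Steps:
$A{\left(l,t \right)} = 2$ ($A{\left(l,t \right)} = 7 - 5 = 2$)
$z = 8$ ($z = 48 - 40 = 8$)
$C{\left(Z \right)} = 2$
$\frac{1}{-48229 + \frac{1}{-28180}} - C{\left(z \right)} \left(99 - 8\right) = \frac{1}{-48229 + \frac{1}{-28180}} - 2 \left(99 - 8\right) = \frac{1}{-48229 - \frac{1}{28180}} - 2 \cdot 91 = \frac{1}{- \frac{1359093221}{28180}} - 182 = - \frac{28180}{1359093221} - 182 = - \frac{247354994402}{1359093221}$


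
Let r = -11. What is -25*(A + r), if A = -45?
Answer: 1400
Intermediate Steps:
-25*(A + r) = -25*(-45 - 11) = -25*(-56) = 1400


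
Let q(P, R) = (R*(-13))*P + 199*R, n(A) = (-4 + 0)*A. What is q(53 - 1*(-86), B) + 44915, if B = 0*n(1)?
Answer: 44915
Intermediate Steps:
n(A) = -4*A
B = 0 (B = 0*(-4*1) = 0*(-4) = 0)
q(P, R) = 199*R - 13*P*R (q(P, R) = (-13*R)*P + 199*R = -13*P*R + 199*R = 199*R - 13*P*R)
q(53 - 1*(-86), B) + 44915 = 0*(199 - 13*(53 - 1*(-86))) + 44915 = 0*(199 - 13*(53 + 86)) + 44915 = 0*(199 - 13*139) + 44915 = 0*(199 - 1807) + 44915 = 0*(-1608) + 44915 = 0 + 44915 = 44915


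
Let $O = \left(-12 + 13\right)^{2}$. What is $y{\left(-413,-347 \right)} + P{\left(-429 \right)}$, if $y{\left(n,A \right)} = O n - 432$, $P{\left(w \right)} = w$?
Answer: $-1274$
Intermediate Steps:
$O = 1$ ($O = 1^{2} = 1$)
$y{\left(n,A \right)} = -432 + n$ ($y{\left(n,A \right)} = 1 n - 432 = n - 432 = -432 + n$)
$y{\left(-413,-347 \right)} + P{\left(-429 \right)} = \left(-432 - 413\right) - 429 = -845 - 429 = -1274$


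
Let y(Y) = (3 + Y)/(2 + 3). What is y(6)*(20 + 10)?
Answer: 54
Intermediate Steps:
y(Y) = 3/5 + Y/5 (y(Y) = (3 + Y)/5 = (3 + Y)*(1/5) = 3/5 + Y/5)
y(6)*(20 + 10) = (3/5 + (1/5)*6)*(20 + 10) = (3/5 + 6/5)*30 = (9/5)*30 = 54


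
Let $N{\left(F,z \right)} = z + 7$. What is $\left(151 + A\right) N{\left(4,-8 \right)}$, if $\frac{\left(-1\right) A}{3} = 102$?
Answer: $155$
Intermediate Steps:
$A = -306$ ($A = \left(-3\right) 102 = -306$)
$N{\left(F,z \right)} = 7 + z$
$\left(151 + A\right) N{\left(4,-8 \right)} = \left(151 - 306\right) \left(7 - 8\right) = \left(-155\right) \left(-1\right) = 155$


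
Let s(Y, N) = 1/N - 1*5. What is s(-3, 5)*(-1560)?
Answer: 7488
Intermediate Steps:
s(Y, N) = -5 + 1/N (s(Y, N) = 1/N - 5 = -5 + 1/N)
s(-3, 5)*(-1560) = (-5 + 1/5)*(-1560) = -24/5*(-1560) = 7488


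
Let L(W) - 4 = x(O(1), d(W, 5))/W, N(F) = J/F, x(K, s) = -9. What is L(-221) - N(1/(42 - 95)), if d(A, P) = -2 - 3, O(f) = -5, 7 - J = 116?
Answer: -1275824/221 ≈ -5773.0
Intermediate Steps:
J = -109 (J = 7 - 1*116 = 7 - 116 = -109)
d(A, P) = -5
N(F) = -109/F
L(W) = 4 - 9/W
L(-221) - N(1/(42 - 95)) = (4 - 9/(-221)) - (-109)/(1/(42 - 95)) = (4 - 9*(-1/221)) - (-109)/(1/(-53)) = (4 + 9/221) - (-109)/(-1/53) = 893/221 - (-109)*(-53) = 893/221 - 1*5777 = 893/221 - 5777 = -1275824/221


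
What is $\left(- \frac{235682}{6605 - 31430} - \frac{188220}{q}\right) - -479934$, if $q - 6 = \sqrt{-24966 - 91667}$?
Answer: $\frac{1390036109091208}{2896307925} + \frac{188220 i \sqrt{116633}}{116669} \approx 4.7993 \cdot 10^{5} + 550.96 i$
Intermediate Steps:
$q = 6 + i \sqrt{116633}$ ($q = 6 + \sqrt{-24966 - 91667} = 6 + \sqrt{-116633} = 6 + i \sqrt{116633} \approx 6.0 + 341.52 i$)
$\left(- \frac{235682}{6605 - 31430} - \frac{188220}{q}\right) - -479934 = \left(- \frac{235682}{6605 - 31430} - \frac{188220}{6 + i \sqrt{116633}}\right) - -479934 = \left(- \frac{235682}{6605 - 31430} - \frac{188220}{6 + i \sqrt{116633}}\right) + 479934 = \left(- \frac{235682}{-24825} - \frac{188220}{6 + i \sqrt{116633}}\right) + 479934 = \left(\left(-235682\right) \left(- \frac{1}{24825}\right) - \frac{188220}{6 + i \sqrt{116633}}\right) + 479934 = \left(\frac{235682}{24825} - \frac{188220}{6 + i \sqrt{116633}}\right) + 479934 = \frac{11914597232}{24825} - \frac{188220}{6 + i \sqrt{116633}}$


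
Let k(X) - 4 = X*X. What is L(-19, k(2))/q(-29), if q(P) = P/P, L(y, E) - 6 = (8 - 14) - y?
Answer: 19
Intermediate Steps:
k(X) = 4 + X² (k(X) = 4 + X*X = 4 + X²)
L(y, E) = -y (L(y, E) = 6 + ((8 - 14) - y) = 6 + (-6 - y) = -y)
q(P) = 1
L(-19, k(2))/q(-29) = -1*(-19)/1 = 19*1 = 19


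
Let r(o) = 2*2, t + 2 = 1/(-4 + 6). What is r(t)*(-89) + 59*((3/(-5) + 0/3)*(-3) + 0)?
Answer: -1249/5 ≈ -249.80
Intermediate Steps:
t = -3/2 (t = -2 + 1/(-4 + 6) = -2 + 1/2 = -2 + ½ = -3/2 ≈ -1.5000)
r(o) = 4
r(t)*(-89) + 59*((3/(-5) + 0/3)*(-3) + 0) = 4*(-89) + 59*((3/(-5) + 0/3)*(-3) + 0) = -356 + 59*((3*(-⅕) + 0*(⅓))*(-3) + 0) = -356 + 59*((-⅗ + 0)*(-3) + 0) = -356 + 59*(-⅗*(-3) + 0) = -356 + 59*(9/5 + 0) = -356 + 59*(9/5) = -356 + 531/5 = -1249/5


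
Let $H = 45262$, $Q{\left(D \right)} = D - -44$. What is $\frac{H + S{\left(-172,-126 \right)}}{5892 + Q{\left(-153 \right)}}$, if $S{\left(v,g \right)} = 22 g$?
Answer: $\frac{42490}{5783} \approx 7.3474$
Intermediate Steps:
$Q{\left(D \right)} = 44 + D$ ($Q{\left(D \right)} = D + 44 = 44 + D$)
$\frac{H + S{\left(-172,-126 \right)}}{5892 + Q{\left(-153 \right)}} = \frac{45262 + 22 \left(-126\right)}{5892 + \left(44 - 153\right)} = \frac{45262 - 2772}{5892 - 109} = \frac{42490}{5783}$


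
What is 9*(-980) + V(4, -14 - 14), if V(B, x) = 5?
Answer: -8815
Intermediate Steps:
9*(-980) + V(4, -14 - 14) = 9*(-980) + 5 = -8820 + 5 = -8815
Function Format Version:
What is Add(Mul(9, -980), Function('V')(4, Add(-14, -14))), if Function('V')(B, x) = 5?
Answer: -8815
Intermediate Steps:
Add(Mul(9, -980), Function('V')(4, Add(-14, -14))) = Add(Mul(9, -980), 5) = Add(-8820, 5) = -8815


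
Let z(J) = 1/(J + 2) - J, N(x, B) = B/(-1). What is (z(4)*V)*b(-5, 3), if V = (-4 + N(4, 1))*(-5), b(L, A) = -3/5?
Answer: 115/2 ≈ 57.500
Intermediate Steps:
b(L, A) = -⅗ (b(L, A) = -3*⅕ = -⅗)
N(x, B) = -B (N(x, B) = B*(-1) = -B)
z(J) = 1/(2 + J) - J
V = 25 (V = (-4 - 1*1)*(-5) = (-4 - 1)*(-5) = -5*(-5) = 25)
(z(4)*V)*b(-5, 3) = (((1 - 1*4² - 2*4)/(2 + 4))*25)*(-⅗) = (((1 - 1*16 - 8)/6)*25)*(-⅗) = (((1 - 16 - 8)/6)*25)*(-⅗) = (((⅙)*(-23))*25)*(-⅗) = -23/6*25*(-⅗) = -575/6*(-⅗) = 115/2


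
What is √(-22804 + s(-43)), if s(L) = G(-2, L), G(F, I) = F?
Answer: 3*I*√2534 ≈ 151.02*I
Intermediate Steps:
s(L) = -2
√(-22804 + s(-43)) = √(-22804 - 2) = √(-22806) = 3*I*√2534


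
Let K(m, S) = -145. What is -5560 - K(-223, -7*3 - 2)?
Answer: -5415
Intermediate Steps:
-5560 - K(-223, -7*3 - 2) = -5560 - 1*(-145) = -5560 + 145 = -5415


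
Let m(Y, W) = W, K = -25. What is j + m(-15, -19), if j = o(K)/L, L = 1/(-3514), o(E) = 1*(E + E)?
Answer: 175681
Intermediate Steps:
o(E) = 2*E (o(E) = 1*(2*E) = 2*E)
L = -1/3514 ≈ -0.00028458
j = 175700 (j = (2*(-25))/(-1/3514) = -50*(-3514) = 175700)
j + m(-15, -19) = 175700 - 19 = 175681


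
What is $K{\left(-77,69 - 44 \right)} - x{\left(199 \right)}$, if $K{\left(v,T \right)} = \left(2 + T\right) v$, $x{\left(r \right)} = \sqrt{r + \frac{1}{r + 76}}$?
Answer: $-2079 - \frac{\sqrt{601986}}{55} \approx -2093.1$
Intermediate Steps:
$x{\left(r \right)} = \sqrt{r + \frac{1}{76 + r}}$
$K{\left(v,T \right)} = v \left(2 + T\right)$
$K{\left(-77,69 - 44 \right)} - x{\left(199 \right)} = - 77 \left(2 + \left(69 - 44\right)\right) - \sqrt{\frac{1 + 199 \left(76 + 199\right)}{76 + 199}} = - 77 \left(2 + \left(69 - 44\right)\right) - \sqrt{\frac{1 + 199 \cdot 275}{275}} = - 77 \left(2 + 25\right) - \sqrt{\frac{1 + 54725}{275}} = \left(-77\right) 27 - \sqrt{\frac{1}{275} \cdot 54726} = -2079 - \sqrt{\frac{54726}{275}} = -2079 - \frac{\sqrt{601986}}{55}$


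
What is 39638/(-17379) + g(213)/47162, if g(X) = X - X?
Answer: -39638/17379 ≈ -2.2808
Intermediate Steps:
g(X) = 0
39638/(-17379) + g(213)/47162 = 39638/(-17379) + 0/47162 = 39638*(-1/17379) + 0*(1/47162) = -39638/17379 + 0 = -39638/17379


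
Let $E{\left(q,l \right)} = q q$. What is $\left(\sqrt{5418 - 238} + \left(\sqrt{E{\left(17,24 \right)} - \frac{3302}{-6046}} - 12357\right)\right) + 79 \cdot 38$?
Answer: $-9355 + 2 \sqrt{1295} + \frac{\sqrt{2646025854}}{3023} \approx -9266.0$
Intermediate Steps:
$E{\left(q,l \right)} = q^{2}$
$\left(\sqrt{5418 - 238} + \left(\sqrt{E{\left(17,24 \right)} - \frac{3302}{-6046}} - 12357\right)\right) + 79 \cdot 38 = \left(\sqrt{5418 - 238} + \left(\sqrt{17^{2} - \frac{3302}{-6046}} - 12357\right)\right) + 79 \cdot 38 = \left(\sqrt{5180} - \left(12357 - \sqrt{289 - - \frac{1651}{3023}}\right)\right) + 3002 = \left(2 \sqrt{1295} - \left(12357 - \sqrt{289 + \frac{1651}{3023}}\right)\right) + 3002 = \left(2 \sqrt{1295} - \left(12357 - \sqrt{\frac{875298}{3023}}\right)\right) + 3002 = \left(2 \sqrt{1295} - \left(12357 - \frac{\sqrt{2646025854}}{3023}\right)\right) + 3002 = \left(-12357 + 2 \sqrt{1295} + \frac{\sqrt{2646025854}}{3023}\right) + 3002 = -9355 + 2 \sqrt{1295} + \frac{\sqrt{2646025854}}{3023}$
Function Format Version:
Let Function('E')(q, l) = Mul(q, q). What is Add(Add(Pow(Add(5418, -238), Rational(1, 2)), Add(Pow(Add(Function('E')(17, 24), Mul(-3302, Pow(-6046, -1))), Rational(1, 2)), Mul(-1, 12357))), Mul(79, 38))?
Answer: Add(-9355, Mul(2, Pow(1295, Rational(1, 2))), Mul(Rational(1, 3023), Pow(2646025854, Rational(1, 2)))) ≈ -9266.0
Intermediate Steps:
Function('E')(q, l) = Pow(q, 2)
Add(Add(Pow(Add(5418, -238), Rational(1, 2)), Add(Pow(Add(Function('E')(17, 24), Mul(-3302, Pow(-6046, -1))), Rational(1, 2)), Mul(-1, 12357))), Mul(79, 38)) = Add(Add(Pow(Add(5418, -238), Rational(1, 2)), Add(Pow(Add(Pow(17, 2), Mul(-3302, Pow(-6046, -1))), Rational(1, 2)), Mul(-1, 12357))), Mul(79, 38)) = Add(Add(Pow(5180, Rational(1, 2)), Add(Pow(Add(289, Mul(-3302, Rational(-1, 6046))), Rational(1, 2)), -12357)), 3002) = Add(Add(Mul(2, Pow(1295, Rational(1, 2))), Add(Pow(Add(289, Rational(1651, 3023)), Rational(1, 2)), -12357)), 3002) = Add(Add(Mul(2, Pow(1295, Rational(1, 2))), Add(Pow(Rational(875298, 3023), Rational(1, 2)), -12357)), 3002) = Add(Add(Mul(2, Pow(1295, Rational(1, 2))), Add(Mul(Rational(1, 3023), Pow(2646025854, Rational(1, 2))), -12357)), 3002) = Add(Add(Mul(2, Pow(1295, Rational(1, 2))), Add(-12357, Mul(Rational(1, 3023), Pow(2646025854, Rational(1, 2))))), 3002) = Add(Add(-12357, Mul(2, Pow(1295, Rational(1, 2))), Mul(Rational(1, 3023), Pow(2646025854, Rational(1, 2)))), 3002) = Add(-9355, Mul(2, Pow(1295, Rational(1, 2))), Mul(Rational(1, 3023), Pow(2646025854, Rational(1, 2))))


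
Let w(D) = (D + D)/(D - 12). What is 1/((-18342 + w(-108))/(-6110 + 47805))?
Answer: -208475/91701 ≈ -2.2734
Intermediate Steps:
w(D) = 2*D/(-12 + D) (w(D) = (2*D)/(-12 + D) = 2*D/(-12 + D))
1/((-18342 + w(-108))/(-6110 + 47805)) = 1/((-18342 + 2*(-108)/(-12 - 108))/(-6110 + 47805)) = 1/((-18342 + 2*(-108)/(-120))/41695) = 1/((-18342 + 2*(-108)*(-1/120))*(1/41695)) = 1/((-18342 + 9/5)*(1/41695)) = 1/(-91701/5*1/41695) = 1/(-91701/208475) = -208475/91701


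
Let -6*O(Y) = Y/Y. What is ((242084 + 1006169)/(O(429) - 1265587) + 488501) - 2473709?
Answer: -15074730097302/7593523 ≈ -1.9852e+6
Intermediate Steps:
O(Y) = -1/6 (O(Y) = -Y/(6*Y) = -1/6*1 = -1/6)
((242084 + 1006169)/(O(429) - 1265587) + 488501) - 2473709 = ((242084 + 1006169)/(-1/6 - 1265587) + 488501) - 2473709 = (1248253/(-7593523/6) + 488501) - 2473709 = (1248253*(-6/7593523) + 488501) - 2473709 = (-7489518/7593523 + 488501) - 2473709 = 3709436089505/7593523 - 2473709 = -15074730097302/7593523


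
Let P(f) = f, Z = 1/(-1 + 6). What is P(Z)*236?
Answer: 236/5 ≈ 47.200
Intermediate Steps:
Z = ⅕ (Z = 1/5 = ⅕ ≈ 0.20000)
P(Z)*236 = (⅕)*236 = 236/5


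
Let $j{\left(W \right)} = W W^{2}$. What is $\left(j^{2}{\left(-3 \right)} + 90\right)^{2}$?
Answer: $670761$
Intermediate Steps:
$j{\left(W \right)} = W^{3}$
$\left(j^{2}{\left(-3 \right)} + 90\right)^{2} = \left(\left(\left(-3\right)^{3}\right)^{2} + 90\right)^{2} = \left(\left(-27\right)^{2} + 90\right)^{2} = \left(729 + 90\right)^{2} = 819^{2} = 670761$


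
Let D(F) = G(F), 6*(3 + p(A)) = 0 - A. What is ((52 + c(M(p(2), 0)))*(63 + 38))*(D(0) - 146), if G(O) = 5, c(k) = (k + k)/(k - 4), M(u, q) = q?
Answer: -740532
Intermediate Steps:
p(A) = -3 - A/6 (p(A) = -3 + (0 - A)/6 = -3 + (-A)/6 = -3 - A/6)
c(k) = 2*k/(-4 + k) (c(k) = (2*k)/(-4 + k) = 2*k/(-4 + k))
D(F) = 5
((52 + c(M(p(2), 0)))*(63 + 38))*(D(0) - 146) = ((52 + 2*0/(-4 + 0))*(63 + 38))*(5 - 146) = ((52 + 2*0/(-4))*101)*(-141) = ((52 + 2*0*(-¼))*101)*(-141) = ((52 + 0)*101)*(-141) = (52*101)*(-141) = 5252*(-141) = -740532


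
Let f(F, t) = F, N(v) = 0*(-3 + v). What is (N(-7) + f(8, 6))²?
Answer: 64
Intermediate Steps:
N(v) = 0
(N(-7) + f(8, 6))² = (0 + 8)² = 8² = 64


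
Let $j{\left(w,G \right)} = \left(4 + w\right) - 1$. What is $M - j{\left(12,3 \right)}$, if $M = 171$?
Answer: $156$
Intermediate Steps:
$j{\left(w,G \right)} = 3 + w$
$M - j{\left(12,3 \right)} = 171 - \left(3 + 12\right) = 171 - 15 = 156$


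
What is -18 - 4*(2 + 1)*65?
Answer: -798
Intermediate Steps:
-18 - 4*(2 + 1)*65 = -18 - 4*3*65 = -18 - 12*65 = -18 - 780 = -798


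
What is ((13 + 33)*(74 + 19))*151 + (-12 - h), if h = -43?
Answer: 646009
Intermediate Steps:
((13 + 33)*(74 + 19))*151 + (-12 - h) = ((13 + 33)*(74 + 19))*151 + (-12 - 1*(-43)) = (46*93)*151 + (-12 + 43) = 4278*151 + 31 = 645978 + 31 = 646009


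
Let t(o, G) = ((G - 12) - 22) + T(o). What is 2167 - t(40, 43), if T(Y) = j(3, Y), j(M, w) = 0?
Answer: 2158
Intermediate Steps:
T(Y) = 0
t(o, G) = -34 + G (t(o, G) = ((G - 12) - 22) + 0 = ((-12 + G) - 22) + 0 = (-34 + G) + 0 = -34 + G)
2167 - t(40, 43) = 2167 - (-34 + 43) = 2167 - 1*9 = 2167 - 9 = 2158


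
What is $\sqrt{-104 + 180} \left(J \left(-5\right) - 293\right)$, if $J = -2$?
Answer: $- 566 \sqrt{19} \approx -2467.1$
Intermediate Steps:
$\sqrt{-104 + 180} \left(J \left(-5\right) - 293\right) = \sqrt{-104 + 180} \left(\left(-2\right) \left(-5\right) - 293\right) = \sqrt{76} \left(10 - 293\right) = 2 \sqrt{19} \left(-283\right) = - 566 \sqrt{19}$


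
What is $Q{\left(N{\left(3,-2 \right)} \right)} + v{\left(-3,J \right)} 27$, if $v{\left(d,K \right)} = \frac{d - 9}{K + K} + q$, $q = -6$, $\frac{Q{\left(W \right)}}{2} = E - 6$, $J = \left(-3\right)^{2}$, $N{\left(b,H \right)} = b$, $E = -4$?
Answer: $-200$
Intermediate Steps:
$J = 9$
$Q{\left(W \right)} = -20$ ($Q{\left(W \right)} = 2 \left(-4 - 6\right) = 2 \left(-10\right) = -20$)
$v{\left(d,K \right)} = -6 + \frac{-9 + d}{2 K}$ ($v{\left(d,K \right)} = \frac{d - 9}{K + K} - 6 = \frac{-9 + d}{2 K} - 6 = -6 + \frac{-9 + d}{2 K}$)
$Q{\left(N{\left(3,-2 \right)} \right)} + v{\left(-3,J \right)} 27 = -20 + \frac{-9 - 3 - 108}{2 \cdot 9} \cdot 27 = -20 + \frac{1}{2} \cdot \frac{1}{9} \left(-9 - 3 - 108\right) 27 = -20 + \frac{1}{2} \cdot \frac{1}{9} \left(-120\right) 27 = -20 - 180 = -200$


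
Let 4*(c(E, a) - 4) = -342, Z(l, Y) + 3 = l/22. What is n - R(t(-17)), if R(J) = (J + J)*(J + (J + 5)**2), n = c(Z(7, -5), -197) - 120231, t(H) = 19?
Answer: -285845/2 ≈ -1.4292e+5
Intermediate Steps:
Z(l, Y) = -3 + l/22
c(E, a) = -163/2 (c(E, a) = 4 + (1/4)*(-342) = 4 - 171/2 = -163/2)
n = -240625/2 (n = -163/2 - 120231 = -240625/2 ≈ -1.2031e+5)
R(J) = 2*J*(J + (5 + J)**2) (R(J) = (2*J)*(J + (5 + J)**2) = 2*J*(J + (5 + J)**2))
n - R(t(-17)) = -240625/2 - 2*19*(19 + (5 + 19)**2) = -240625/2 - 2*19*(19 + 24**2) = -240625/2 - 2*19*(19 + 576) = -240625/2 - 2*19*595 = -240625/2 - 1*22610 = -240625/2 - 22610 = -285845/2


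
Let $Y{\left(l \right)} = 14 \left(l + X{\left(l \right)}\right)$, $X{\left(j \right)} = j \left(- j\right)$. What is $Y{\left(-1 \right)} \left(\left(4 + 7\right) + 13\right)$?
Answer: $-672$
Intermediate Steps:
$X{\left(j \right)} = - j^{2}$
$Y{\left(l \right)} = - 14 l^{2} + 14 l$ ($Y{\left(l \right)} = 14 \left(l - l^{2}\right) = - 14 l^{2} + 14 l$)
$Y{\left(-1 \right)} \left(\left(4 + 7\right) + 13\right) = 14 \left(-1\right) \left(1 - -1\right) \left(\left(4 + 7\right) + 13\right) = 14 \left(-1\right) \left(1 + 1\right) \left(11 + 13\right) = 14 \left(-1\right) 2 \cdot 24 = \left(-28\right) 24 = -672$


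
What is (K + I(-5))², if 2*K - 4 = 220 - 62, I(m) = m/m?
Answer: 6724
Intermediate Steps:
I(m) = 1
K = 81 (K = 2 + (220 - 62)/2 = 2 + (½)*158 = 2 + 79 = 81)
(K + I(-5))² = (81 + 1)² = 82² = 6724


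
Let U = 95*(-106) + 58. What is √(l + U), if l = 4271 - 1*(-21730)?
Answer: √15989 ≈ 126.45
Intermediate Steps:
l = 26001 (l = 4271 + 21730 = 26001)
U = -10012 (U = -10070 + 58 = -10012)
√(l + U) = √(26001 - 10012) = √15989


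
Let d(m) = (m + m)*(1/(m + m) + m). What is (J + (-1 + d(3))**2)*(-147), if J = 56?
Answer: -55860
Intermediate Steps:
d(m) = 2*m*(m + 1/(2*m)) (d(m) = (2*m)*(1/(2*m) + m) = (2*m)*(m + 1/(2*m)) = 2*m*(m + 1/(2*m)))
(J + (-1 + d(3))**2)*(-147) = (56 + (-1 + (1 + 2*3**2))**2)*(-147) = (56 + (-1 + (1 + 2*9))**2)*(-147) = (56 + (-1 + (1 + 18))**2)*(-147) = (56 + (-1 + 19)**2)*(-147) = (56 + 18**2)*(-147) = (56 + 324)*(-147) = 380*(-147) = -55860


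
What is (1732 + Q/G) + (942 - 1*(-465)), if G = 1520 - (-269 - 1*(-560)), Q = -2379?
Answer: 3855452/1229 ≈ 3137.1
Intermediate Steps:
G = 1229 (G = 1520 - (-269 + 560) = 1520 - 1*291 = 1520 - 291 = 1229)
(1732 + Q/G) + (942 - 1*(-465)) = (1732 - 2379/1229) + (942 - 1*(-465)) = (1732 - 2379*1/1229) + (942 + 465) = (1732 - 2379/1229) + 1407 = 2126249/1229 + 1407 = 3855452/1229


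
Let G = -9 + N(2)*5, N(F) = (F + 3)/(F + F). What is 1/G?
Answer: -4/11 ≈ -0.36364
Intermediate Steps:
N(F) = (3 + F)/(2*F) (N(F) = (3 + F)/((2*F)) = (3 + F)*(1/(2*F)) = (3 + F)/(2*F))
G = -11/4 (G = -9 + ((½)*(3 + 2)/2)*5 = -9 + ((½)*(½)*5)*5 = -9 + (5/4)*5 = -9 + 25/4 = -11/4 ≈ -2.7500)
1/G = 1/(-11/4) = -4/11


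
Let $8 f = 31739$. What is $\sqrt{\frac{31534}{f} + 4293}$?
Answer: $\frac{\sqrt{4332621032461}}{31739} \approx 65.582$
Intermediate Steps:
$f = \frac{31739}{8}$ ($f = \frac{1}{8} \cdot 31739 = \frac{31739}{8} \approx 3967.4$)
$\sqrt{\frac{31534}{f} + 4293} = \sqrt{\frac{31534}{\frac{31739}{8}} + 4293} = \sqrt{31534 \cdot \frac{8}{31739} + 4293} = \sqrt{\frac{252272}{31739} + 4293} = \sqrt{\frac{136507799}{31739}} = \frac{\sqrt{4332621032461}}{31739}$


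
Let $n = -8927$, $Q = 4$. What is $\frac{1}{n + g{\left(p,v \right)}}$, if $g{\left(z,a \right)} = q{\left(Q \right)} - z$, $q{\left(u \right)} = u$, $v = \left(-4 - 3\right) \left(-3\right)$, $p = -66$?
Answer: $- \frac{1}{8857} \approx -0.00011291$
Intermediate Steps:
$v = 21$ ($v = \left(-7\right) \left(-3\right) = 21$)
$g{\left(z,a \right)} = 4 - z$
$\frac{1}{n + g{\left(p,v \right)}} = \frac{1}{-8927 + \left(4 - -66\right)} = \frac{1}{-8927 + \left(4 + 66\right)} = \frac{1}{-8927 + 70} = \frac{1}{-8857} = - \frac{1}{8857}$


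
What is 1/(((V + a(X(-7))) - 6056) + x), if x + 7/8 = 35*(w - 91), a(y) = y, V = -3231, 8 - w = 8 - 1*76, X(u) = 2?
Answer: -8/78487 ≈ -0.00010193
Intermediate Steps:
w = 76 (w = 8 - (8 - 1*76) = 8 - (8 - 76) = 8 - 1*(-68) = 8 + 68 = 76)
x = -4207/8 (x = -7/8 + 35*(76 - 91) = -7/8 + 35*(-15) = -7/8 - 525 = -4207/8 ≈ -525.88)
1/(((V + a(X(-7))) - 6056) + x) = 1/(((-3231 + 2) - 6056) - 4207/8) = 1/((-3229 - 6056) - 4207/8) = 1/(-9285 - 4207/8) = 1/(-78487/8) = -8/78487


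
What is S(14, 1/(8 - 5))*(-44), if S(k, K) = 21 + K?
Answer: -2816/3 ≈ -938.67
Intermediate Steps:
S(14, 1/(8 - 5))*(-44) = (21 + 1/(8 - 5))*(-44) = (21 + 1/3)*(-44) = (21 + ⅓)*(-44) = (64/3)*(-44) = -2816/3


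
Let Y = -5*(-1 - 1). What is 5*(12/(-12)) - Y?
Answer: -15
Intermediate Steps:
Y = 10 (Y = -5*(-2) = 10)
5*(12/(-12)) - Y = 5*(12/(-12)) - 1*10 = 5*(12*(-1/12)) - 10 = 5*(-1) - 10 = -5 - 10 = -15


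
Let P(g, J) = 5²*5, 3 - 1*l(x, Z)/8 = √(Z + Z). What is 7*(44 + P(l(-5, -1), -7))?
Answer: 1183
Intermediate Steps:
l(x, Z) = 24 - 8*√2*√Z (l(x, Z) = 24 - 8*√(Z + Z) = 24 - 8*√2*√Z)
P(g, J) = 125 (P(g, J) = 25*5 = 125)
7*(44 + P(l(-5, -1), -7)) = 7*(44 + 125) = 7*169 = 1183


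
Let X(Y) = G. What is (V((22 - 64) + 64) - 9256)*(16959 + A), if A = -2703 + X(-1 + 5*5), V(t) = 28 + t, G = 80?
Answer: -131977216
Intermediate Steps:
X(Y) = 80
A = -2623 (A = -2703 + 80 = -2623)
(V((22 - 64) + 64) - 9256)*(16959 + A) = ((28 + ((22 - 64) + 64)) - 9256)*(16959 - 2623) = ((28 + (-42 + 64)) - 9256)*14336 = ((28 + 22) - 9256)*14336 = (50 - 9256)*14336 = -9206*14336 = -131977216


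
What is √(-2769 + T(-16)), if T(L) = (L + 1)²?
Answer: 4*I*√159 ≈ 50.438*I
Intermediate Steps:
T(L) = (1 + L)²
√(-2769 + T(-16)) = √(-2769 + (1 - 16)²) = √(-2769 + (-15)²) = √(-2769 + 225) = √(-2544) = 4*I*√159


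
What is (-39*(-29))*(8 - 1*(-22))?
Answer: 33930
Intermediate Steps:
(-39*(-29))*(8 - 1*(-22)) = 1131*(8 + 22) = 1131*30 = 33930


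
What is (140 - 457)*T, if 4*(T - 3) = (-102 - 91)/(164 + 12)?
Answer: -608323/704 ≈ -864.09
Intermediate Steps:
T = 1919/704 (T = 3 + ((-102 - 91)/(164 + 12))/4 = 3 + (-193/176)/4 = 3 + (-193*1/176)/4 = 3 + (¼)*(-193/176) = 3 - 193/704 = 1919/704 ≈ 2.7259)
(140 - 457)*T = (140 - 457)*(1919/704) = -317*1919/704 = -608323/704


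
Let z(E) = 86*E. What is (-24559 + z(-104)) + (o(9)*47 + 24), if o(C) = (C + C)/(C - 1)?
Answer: -133493/4 ≈ -33373.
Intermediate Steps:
o(C) = 2*C/(-1 + C) (o(C) = (2*C)/(-1 + C) = 2*C/(-1 + C))
(-24559 + z(-104)) + (o(9)*47 + 24) = (-24559 + 86*(-104)) + ((2*9/(-1 + 9))*47 + 24) = (-24559 - 8944) + ((2*9/8)*47 + 24) = -33503 + ((2*9*(1/8))*47 + 24) = -33503 + ((9/4)*47 + 24) = -33503 + (423/4 + 24) = -33503 + 519/4 = -133493/4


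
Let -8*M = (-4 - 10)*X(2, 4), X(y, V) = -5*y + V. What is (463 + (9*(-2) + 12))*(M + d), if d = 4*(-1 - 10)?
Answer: -49813/2 ≈ -24907.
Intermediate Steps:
d = -44 (d = 4*(-11) = -44)
X(y, V) = V - 5*y
M = -21/2 (M = -(-4 - 10)*(4 - 5*2)/8 = -(-7)*(4 - 10)/4 = -(-7)*(-6)/4 = -⅛*84 = -21/2 ≈ -10.500)
(463 + (9*(-2) + 12))*(M + d) = (463 + (9*(-2) + 12))*(-21/2 - 44) = (463 + (-18 + 12))*(-109/2) = (463 - 6)*(-109/2) = 457*(-109/2) = -49813/2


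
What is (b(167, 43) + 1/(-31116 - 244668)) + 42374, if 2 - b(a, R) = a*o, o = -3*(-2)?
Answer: 11410287215/275784 ≈ 41374.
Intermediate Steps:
o = 6
b(a, R) = 2 - 6*a (b(a, R) = 2 - a*6 = 2 - 6*a)
(b(167, 43) + 1/(-31116 - 244668)) + 42374 = ((2 - 6*167) + 1/(-31116 - 244668)) + 42374 = ((2 - 1002) + 1/(-275784)) + 42374 = (-1000 - 1/275784) + 42374 = -275784001/275784 + 42374 = 11410287215/275784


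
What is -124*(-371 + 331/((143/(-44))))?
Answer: 762228/13 ≈ 58633.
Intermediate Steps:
-124*(-371 + 331/((143/(-44)))) = -124*(-371 + 331/((143*(-1/44)))) = -124*(-371 + 331/(-13/4)) = -124*(-371 + 331*(-4/13)) = -124*(-371 - 1324/13) = -124*(-6147/13) = 762228/13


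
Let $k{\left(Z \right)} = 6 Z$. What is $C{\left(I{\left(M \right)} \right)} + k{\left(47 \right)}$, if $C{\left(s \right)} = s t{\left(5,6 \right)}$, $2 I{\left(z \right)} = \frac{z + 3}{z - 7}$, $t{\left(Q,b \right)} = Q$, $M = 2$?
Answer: $\frac{559}{2} \approx 279.5$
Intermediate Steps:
$I{\left(z \right)} = \frac{3 + z}{2 \left(-7 + z\right)}$ ($I{\left(z \right)} = \frac{\left(z + 3\right) \frac{1}{z - 7}}{2} = \frac{\left(3 + z\right) \frac{1}{-7 + z}}{2} = \frac{\frac{1}{-7 + z} \left(3 + z\right)}{2} = \frac{3 + z}{2 \left(-7 + z\right)}$)
$C{\left(s \right)} = 5 s$ ($C{\left(s \right)} = s 5 = 5 s$)
$C{\left(I{\left(M \right)} \right)} + k{\left(47 \right)} = 5 \frac{3 + 2}{2 \left(-7 + 2\right)} + 6 \cdot 47 = 5 \cdot \frac{1}{2} \frac{1}{-5} \cdot 5 + 282 = 5 \cdot \frac{1}{2} \left(- \frac{1}{5}\right) 5 + 282 = 5 \left(- \frac{1}{2}\right) + 282 = - \frac{5}{2} + 282 = \frac{559}{2}$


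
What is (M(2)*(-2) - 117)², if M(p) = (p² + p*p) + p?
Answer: 18769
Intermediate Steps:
M(p) = p + 2*p² (M(p) = (p² + p²) + p = 2*p² + p = p + 2*p²)
(M(2)*(-2) - 117)² = ((2*(1 + 2*2))*(-2) - 117)² = ((2*(1 + 4))*(-2) - 117)² = ((2*5)*(-2) - 117)² = (10*(-2) - 117)² = (-20 - 117)² = (-137)² = 18769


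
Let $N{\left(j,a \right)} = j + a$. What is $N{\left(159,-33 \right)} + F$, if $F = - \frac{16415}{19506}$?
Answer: $\frac{2441341}{19506} \approx 125.16$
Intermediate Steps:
$F = - \frac{16415}{19506}$ ($F = \left(-16415\right) \frac{1}{19506} = - \frac{16415}{19506} \approx -0.84154$)
$N{\left(j,a \right)} = a + j$
$N{\left(159,-33 \right)} + F = \left(-33 + 159\right) - \frac{16415}{19506} = 126 - \frac{16415}{19506} = \frac{2441341}{19506}$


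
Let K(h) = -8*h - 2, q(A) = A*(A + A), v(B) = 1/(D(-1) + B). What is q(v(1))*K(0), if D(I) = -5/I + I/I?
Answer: -4/49 ≈ -0.081633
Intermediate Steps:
D(I) = 1 - 5/I (D(I) = -5/I + 1 = 1 - 5/I)
v(B) = 1/(6 + B) (v(B) = 1/((-5 - 1)/(-1) + B) = 1/(-1*(-6) + B) = 1/(6 + B))
q(A) = 2*A² (q(A) = A*(2*A) = 2*A²)
K(h) = -2 - 8*h
q(v(1))*K(0) = (2*(1/(6 + 1))²)*(-2 - 8*0) = (2*(1/7)²)*(-2 + 0) = (2*(⅐)²)*(-2) = (2*(1/49))*(-2) = (2/49)*(-2) = -4/49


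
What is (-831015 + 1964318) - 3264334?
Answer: -2131031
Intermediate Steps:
(-831015 + 1964318) - 3264334 = 1133303 - 3264334 = -2131031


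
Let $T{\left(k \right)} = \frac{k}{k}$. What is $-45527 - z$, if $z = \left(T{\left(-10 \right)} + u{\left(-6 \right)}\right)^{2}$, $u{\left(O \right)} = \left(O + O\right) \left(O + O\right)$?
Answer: $-66552$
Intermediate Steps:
$u{\left(O \right)} = 4 O^{2}$ ($u{\left(O \right)} = 2 O 2 O = 4 O^{2}$)
$T{\left(k \right)} = 1$
$z = 21025$ ($z = \left(1 + 4 \left(-6\right)^{2}\right)^{2} = \left(1 + 4 \cdot 36\right)^{2} = \left(1 + 144\right)^{2} = 145^{2} = 21025$)
$-45527 - z = -45527 - 21025 = -66552$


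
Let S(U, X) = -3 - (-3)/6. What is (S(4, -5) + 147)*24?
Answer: 3468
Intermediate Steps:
S(U, X) = -5/2 (S(U, X) = -3 - (-3)/6 = -3 - 1*(-½) = -3 + ½ = -5/2)
(S(4, -5) + 147)*24 = (-5/2 + 147)*24 = (289/2)*24 = 3468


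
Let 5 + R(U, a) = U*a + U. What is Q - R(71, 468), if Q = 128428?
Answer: 95134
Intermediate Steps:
R(U, a) = -5 + U + U*a (R(U, a) = -5 + (U*a + U) = -5 + (U + U*a) = -5 + U + U*a)
Q - R(71, 468) = 128428 - (-5 + 71 + 71*468) = 128428 - (-5 + 71 + 33228) = 128428 - 1*33294 = 128428 - 33294 = 95134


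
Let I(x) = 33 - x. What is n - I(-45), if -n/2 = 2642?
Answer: -5362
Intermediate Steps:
n = -5284 (n = -2*2642 = -5284)
n - I(-45) = -5284 - (33 - 1*(-45)) = -5284 - (33 + 45) = -5284 - 1*78 = -5284 - 78 = -5362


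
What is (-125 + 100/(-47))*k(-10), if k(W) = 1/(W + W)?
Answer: 1195/188 ≈ 6.3564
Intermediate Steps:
k(W) = 1/(2*W)
(-125 + 100/(-47))*k(-10) = (-125 + 100/(-47))*((1/2)/(-10)) = (-125 + 100*(-1/47))*((1/2)*(-1/10)) = (-125 - 100/47)*(-1/20) = -5975/47*(-1/20) = 1195/188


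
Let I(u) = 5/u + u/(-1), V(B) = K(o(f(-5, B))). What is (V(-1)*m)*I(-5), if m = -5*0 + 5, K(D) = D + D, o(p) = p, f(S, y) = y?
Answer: -40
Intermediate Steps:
K(D) = 2*D
V(B) = 2*B
I(u) = -u + 5/u (I(u) = 5/u + u*(-1) = 5/u - u = -u + 5/u)
m = 5 (m = 0 + 5 = 5)
(V(-1)*m)*I(-5) = ((2*(-1))*5)*(-1*(-5) + 5/(-5)) = (-2*5)*(5 + 5*(-⅕)) = -10*(5 - 1) = -10*4 = -40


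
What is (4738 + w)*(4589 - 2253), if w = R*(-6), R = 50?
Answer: 10367168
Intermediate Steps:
w = -300 (w = 50*(-6) = -300)
(4738 + w)*(4589 - 2253) = (4738 - 300)*(4589 - 2253) = 4438*2336 = 10367168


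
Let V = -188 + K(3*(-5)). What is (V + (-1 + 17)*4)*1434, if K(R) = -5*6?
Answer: -220836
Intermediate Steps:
K(R) = -30
V = -218 (V = -188 - 30 = -218)
(V + (-1 + 17)*4)*1434 = (-218 + (-1 + 17)*4)*1434 = (-218 + 16*4)*1434 = (-218 + 64)*1434 = -154*1434 = -220836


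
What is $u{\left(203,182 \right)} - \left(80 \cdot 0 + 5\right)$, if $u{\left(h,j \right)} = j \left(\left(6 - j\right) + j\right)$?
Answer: $1087$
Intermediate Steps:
$u{\left(h,j \right)} = 6 j$ ($u{\left(h,j \right)} = j 6 = 6 j$)
$u{\left(203,182 \right)} - \left(80 \cdot 0 + 5\right) = 6 \cdot 182 - \left(80 \cdot 0 + 5\right) = 1092 - \left(0 + 5\right) = 1092 - 5 = 1087$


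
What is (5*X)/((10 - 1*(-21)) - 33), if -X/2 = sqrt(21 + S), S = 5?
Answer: 5*sqrt(26) ≈ 25.495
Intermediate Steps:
X = -2*sqrt(26) (X = -2*sqrt(21 + 5) = -2*sqrt(26) ≈ -10.198)
(5*X)/((10 - 1*(-21)) - 33) = (5*(-2*sqrt(26)))/((10 - 1*(-21)) - 33) = (-10*sqrt(26))/((10 + 21) - 33) = (-10*sqrt(26))/(31 - 33) = -10*sqrt(26)/(-2) = -10*sqrt(26)*(-1/2) = 5*sqrt(26)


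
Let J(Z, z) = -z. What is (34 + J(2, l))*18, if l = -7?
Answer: 738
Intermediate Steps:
(34 + J(2, l))*18 = (34 - 1*(-7))*18 = (34 + 7)*18 = 41*18 = 738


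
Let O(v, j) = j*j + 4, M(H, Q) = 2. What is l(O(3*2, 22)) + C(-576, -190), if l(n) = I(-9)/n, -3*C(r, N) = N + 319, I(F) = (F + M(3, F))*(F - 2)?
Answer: -20907/488 ≈ -42.842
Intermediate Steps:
I(F) = (-2 + F)*(2 + F) (I(F) = (F + 2)*(F - 2) = (2 + F)*(-2 + F) = (-2 + F)*(2 + F))
C(r, N) = -319/3 - N/3 (C(r, N) = -(N + 319)/3 = -(319 + N)/3 = -319/3 - N/3)
O(v, j) = 4 + j**2 (O(v, j) = j**2 + 4 = 4 + j**2)
l(n) = 77/n (l(n) = (-4 + (-9)**2)/n = (-4 + 81)/n = 77/n)
l(O(3*2, 22)) + C(-576, -190) = 77/(4 + 22**2) + (-319/3 - 1/3*(-190)) = 77/(4 + 484) + (-319/3 + 190/3) = 77/488 - 43 = -20907/488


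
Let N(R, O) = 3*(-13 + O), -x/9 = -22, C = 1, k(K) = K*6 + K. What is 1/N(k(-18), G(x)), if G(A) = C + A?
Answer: 1/558 ≈ 0.0017921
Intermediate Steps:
k(K) = 7*K (k(K) = 6*K + K = 7*K)
x = 198 (x = -9*(-22) = 198)
G(A) = 1 + A
N(R, O) = -39 + 3*O
1/N(k(-18), G(x)) = 1/(-39 + 3*(1 + 198)) = 1/(-39 + 3*199) = 1/(-39 + 597) = 1/558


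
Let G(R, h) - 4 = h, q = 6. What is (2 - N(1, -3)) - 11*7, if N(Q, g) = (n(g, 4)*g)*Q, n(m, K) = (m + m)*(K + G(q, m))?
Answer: -165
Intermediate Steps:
G(R, h) = 4 + h
n(m, K) = 2*m*(4 + K + m) (n(m, K) = (m + m)*(K + (4 + m)) = (2*m)*(4 + K + m) = 2*m*(4 + K + m))
N(Q, g) = 2*Q*g²*(8 + g) (N(Q, g) = ((2*g*(4 + 4 + g))*g)*Q = ((2*g*(8 + g))*g)*Q = (2*g²*(8 + g))*Q = 2*Q*g²*(8 + g))
(2 - N(1, -3)) - 11*7 = (2 - 2*(-3)²*(8 - 3)) - 11*7 = (2 - 2*9*5) - 77 = (2 - 1*90) - 77 = (2 - 90) - 77 = -88 - 77 = -165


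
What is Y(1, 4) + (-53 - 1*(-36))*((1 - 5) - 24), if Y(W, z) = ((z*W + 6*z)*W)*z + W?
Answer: 589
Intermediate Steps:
Y(W, z) = W + W*z*(6*z + W*z) (Y(W, z) = ((W*z + 6*z)*W)*z + W = ((6*z + W*z)*W)*z + W = (W*(6*z + W*z))*z + W = W*z*(6*z + W*z) + W = W + W*z*(6*z + W*z))
Y(1, 4) + (-53 - 1*(-36))*((1 - 5) - 24) = 1*(1 + 6*4² + 1*4²) + (-53 - 1*(-36))*((1 - 5) - 24) = 1*(1 + 6*16 + 1*16) + (-53 + 36)*(-4 - 24) = 1*(1 + 96 + 16) - 17*(-28) = 1*113 + 476 = 113 + 476 = 589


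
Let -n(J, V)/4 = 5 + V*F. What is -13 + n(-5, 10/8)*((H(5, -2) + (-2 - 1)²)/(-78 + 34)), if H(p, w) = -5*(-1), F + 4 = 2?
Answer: -108/11 ≈ -9.8182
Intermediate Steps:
F = -2 (F = -4 + 2 = -2)
n(J, V) = -20 + 8*V (n(J, V) = -4*(5 + V*(-2)) = -4*(5 - 2*V) = -20 + 8*V)
H(p, w) = 5
-13 + n(-5, 10/8)*((H(5, -2) + (-2 - 1)²)/(-78 + 34)) = -13 + (-20 + 8*(10/8))*((5 + (-2 - 1)²)/(-78 + 34)) = -13 + (-20 + 8*(10*(⅛)))*((5 + (-3)²)/(-44)) = -13 + (-20 + 8*(5/4))*((5 + 9)*(-1/44)) = -13 + (-20 + 10)*(14*(-1/44)) = -13 - 10*(-7/22) = -13 + 35/11 = -108/11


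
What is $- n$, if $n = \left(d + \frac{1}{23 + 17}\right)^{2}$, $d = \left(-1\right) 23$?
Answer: $- \frac{844561}{1600} \approx -527.85$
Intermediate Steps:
$d = -23$
$n = \frac{844561}{1600}$ ($n = \left(-23 + \frac{1}{23 + 17}\right)^{2} = \left(-23 + \frac{1}{40}\right)^{2} = \left(- \frac{919}{40}\right)^{2} = \frac{844561}{1600} \approx 527.85$)
$- n = \left(-1\right) \frac{844561}{1600} = - \frac{844561}{1600}$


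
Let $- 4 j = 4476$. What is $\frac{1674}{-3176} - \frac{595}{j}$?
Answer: $\frac{8257}{1776972} \approx 0.0046467$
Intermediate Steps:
$j = -1119$ ($j = \left(- \frac{1}{4}\right) 4476 = -1119$)
$\frac{1674}{-3176} - \frac{595}{j} = \frac{1674}{-3176} - \frac{595}{-1119} = 1674 \left(- \frac{1}{3176}\right) - - \frac{595}{1119} = - \frac{837}{1588} + \frac{595}{1119} = \frac{8257}{1776972}$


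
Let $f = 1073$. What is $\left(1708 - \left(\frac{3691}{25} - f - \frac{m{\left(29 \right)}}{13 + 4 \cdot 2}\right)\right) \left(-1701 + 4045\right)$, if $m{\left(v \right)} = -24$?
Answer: $\frac{1079735472}{175} \approx 6.1699 \cdot 10^{6}$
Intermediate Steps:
$\left(1708 - \left(\frac{3691}{25} - f - \frac{m{\left(29 \right)}}{13 + 4 \cdot 2}\right)\right) \left(-1701 + 4045\right) = \left(1708 + \left(\left(1073 - \left(- \frac{359}{25} + \frac{24}{13 + 4 \cdot 2}\right)\right) - 162\right)\right) \left(-1701 + 4045\right) = \left(1708 + \left(\left(1073 - \left(- \frac{359}{25} + \frac{24}{13 + 8}\right)\right) - 162\right)\right) 2344 = \left(1708 + \left(\left(1073 + \left(- \frac{24}{21} + \frac{359}{25}\right)\right) - 162\right)\right) 2344 = \left(1708 + \left(\left(1073 + \left(\left(-24\right) \frac{1}{21} + \frac{359}{25}\right)\right) - 162\right)\right) 2344 = \left(1708 + \left(\left(1073 + \left(- \frac{8}{7} + \frac{359}{25}\right)\right) - 162\right)\right) 2344 = \left(1708 + \left(\left(1073 + \frac{2313}{175}\right) - 162\right)\right) 2344 = \left(1708 + \left(\frac{190088}{175} - 162\right)\right) 2344 = \left(1708 + \frac{161738}{175}\right) 2344 = \frac{460638}{175} \cdot 2344 = \frac{1079735472}{175}$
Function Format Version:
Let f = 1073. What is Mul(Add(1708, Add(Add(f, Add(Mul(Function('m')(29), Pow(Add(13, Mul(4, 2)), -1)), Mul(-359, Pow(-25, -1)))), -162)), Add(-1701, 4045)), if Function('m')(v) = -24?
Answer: Rational(1079735472, 175) ≈ 6.1699e+6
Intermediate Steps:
Mul(Add(1708, Add(Add(f, Add(Mul(Function('m')(29), Pow(Add(13, Mul(4, 2)), -1)), Mul(-359, Pow(-25, -1)))), -162)), Add(-1701, 4045)) = Mul(Add(1708, Add(Add(1073, Add(Mul(-24, Pow(Add(13, Mul(4, 2)), -1)), Mul(-359, Pow(-25, -1)))), -162)), Add(-1701, 4045)) = Mul(Add(1708, Add(Add(1073, Add(Mul(-24, Pow(Add(13, 8), -1)), Mul(-359, Rational(-1, 25)))), -162)), 2344) = Mul(Add(1708, Add(Add(1073, Add(Mul(-24, Pow(21, -1)), Rational(359, 25))), -162)), 2344) = Mul(Add(1708, Add(Add(1073, Add(Mul(-24, Rational(1, 21)), Rational(359, 25))), -162)), 2344) = Mul(Add(1708, Add(Add(1073, Add(Rational(-8, 7), Rational(359, 25))), -162)), 2344) = Mul(Add(1708, Add(Add(1073, Rational(2313, 175)), -162)), 2344) = Mul(Add(1708, Add(Rational(190088, 175), -162)), 2344) = Mul(Add(1708, Rational(161738, 175)), 2344) = Mul(Rational(460638, 175), 2344) = Rational(1079735472, 175)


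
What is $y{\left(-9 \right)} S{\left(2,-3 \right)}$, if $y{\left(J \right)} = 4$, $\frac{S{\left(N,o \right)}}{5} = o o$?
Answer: $180$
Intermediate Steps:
$S{\left(N,o \right)} = 5 o^{2}$ ($S{\left(N,o \right)} = 5 o o = 5 o^{2}$)
$y{\left(-9 \right)} S{\left(2,-3 \right)} = 4 \cdot 5 \left(-3\right)^{2} = 4 \cdot 5 \cdot 9 = 4 \cdot 45 = 180$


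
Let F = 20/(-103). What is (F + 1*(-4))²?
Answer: 186624/10609 ≈ 17.591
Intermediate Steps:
F = -20/103 (F = 20*(-1/103) = -20/103 ≈ -0.19417)
(F + 1*(-4))² = (-20/103 + 1*(-4))² = (-20/103 - 4)² = (-432/103)² = 186624/10609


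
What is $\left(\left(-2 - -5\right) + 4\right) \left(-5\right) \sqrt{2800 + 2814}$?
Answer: $- 35 \sqrt{5614} \approx -2622.4$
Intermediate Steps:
$\left(\left(-2 - -5\right) + 4\right) \left(-5\right) \sqrt{2800 + 2814} = \left(\left(-2 + 5\right) + 4\right) \left(-5\right) \sqrt{5614} = \left(3 + 4\right) \left(-5\right) \sqrt{5614} = 7 \left(-5\right) \sqrt{5614} = - 35 \sqrt{5614}$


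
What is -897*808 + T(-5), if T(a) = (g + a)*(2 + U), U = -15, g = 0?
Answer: -724711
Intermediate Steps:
T(a) = -13*a (T(a) = (0 + a)*(2 - 15) = a*(-13) = -13*a)
-897*808 + T(-5) = -897*808 - 13*(-5) = -724776 + 65 = -724711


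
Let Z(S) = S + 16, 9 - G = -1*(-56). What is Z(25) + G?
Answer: -6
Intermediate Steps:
G = -47 (G = 9 - (-1)*(-56) = 9 - 1*56 = 9 - 56 = -47)
Z(S) = 16 + S
Z(25) + G = (16 + 25) - 47 = 41 - 47 = -6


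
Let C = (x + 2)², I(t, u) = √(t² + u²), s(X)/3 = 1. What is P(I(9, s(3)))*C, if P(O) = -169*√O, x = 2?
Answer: -2704*√3*10^(¼) ≈ -8328.5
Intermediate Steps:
s(X) = 3 (s(X) = 3*1 = 3)
C = 16 (C = (2 + 2)² = 4² = 16)
P(I(9, s(3)))*C = -169*(9² + 3²)^(¼)*16 = -169*(81 + 9)^(¼)*16 = -169*√3*10^(¼)*16 = -2704*√3*10^(¼)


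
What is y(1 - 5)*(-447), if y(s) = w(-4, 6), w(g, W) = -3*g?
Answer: -5364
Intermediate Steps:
y(s) = 12 (y(s) = -3*(-4) = 12)
y(1 - 5)*(-447) = 12*(-447) = -5364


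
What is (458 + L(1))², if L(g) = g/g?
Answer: 210681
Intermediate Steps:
L(g) = 1
(458 + L(1))² = (458 + 1)² = 459² = 210681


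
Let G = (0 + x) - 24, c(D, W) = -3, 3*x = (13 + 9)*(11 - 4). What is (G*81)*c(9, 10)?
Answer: -6642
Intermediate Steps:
x = 154/3 (x = ((13 + 9)*(11 - 4))/3 = (22*7)/3 = (⅓)*154 = 154/3 ≈ 51.333)
G = 82/3 (G = (0 + 154/3) - 24 = 154/3 - 24 = 82/3 ≈ 27.333)
(G*81)*c(9, 10) = ((82/3)*81)*(-3) = 2214*(-3) = -6642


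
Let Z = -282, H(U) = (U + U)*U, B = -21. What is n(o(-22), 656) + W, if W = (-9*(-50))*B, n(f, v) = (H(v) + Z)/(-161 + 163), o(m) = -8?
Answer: 420745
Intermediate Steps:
H(U) = 2*U² (H(U) = (2*U)*U = 2*U²)
n(f, v) = -141 + v² (n(f, v) = (2*v² - 282)/(-161 + 163) = (-282 + 2*v²)/2 = (-282 + 2*v²)*(½) = -141 + v²)
W = -9450 (W = -9*(-50)*(-21) = 450*(-21) = -9450)
n(o(-22), 656) + W = (-141 + 656²) - 9450 = (-141 + 430336) - 9450 = 430195 - 9450 = 420745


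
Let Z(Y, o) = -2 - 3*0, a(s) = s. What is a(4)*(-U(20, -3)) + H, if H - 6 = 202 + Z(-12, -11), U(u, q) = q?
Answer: 218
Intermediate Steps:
Z(Y, o) = -2 (Z(Y, o) = -2 + 0 = -2)
H = 206 (H = 6 + (202 - 2) = 6 + 200 = 206)
a(4)*(-U(20, -3)) + H = 4*(-1*(-3)) + 206 = 4*3 + 206 = 12 + 206 = 218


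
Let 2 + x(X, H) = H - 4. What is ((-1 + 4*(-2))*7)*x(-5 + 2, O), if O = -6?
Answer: 756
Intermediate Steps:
x(X, H) = -6 + H (x(X, H) = -2 + (H - 4) = -2 + (-4 + H) = -6 + H)
((-1 + 4*(-2))*7)*x(-5 + 2, O) = ((-1 + 4*(-2))*7)*(-6 - 6) = ((-1 - 8)*7)*(-12) = -9*7*(-12) = -63*(-12) = 756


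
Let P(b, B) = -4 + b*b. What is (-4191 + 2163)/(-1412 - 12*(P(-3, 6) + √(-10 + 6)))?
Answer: 3588/2605 - 117*I/5210 ≈ 1.3774 - 0.022457*I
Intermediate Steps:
P(b, B) = -4 + b²
(-4191 + 2163)/(-1412 - 12*(P(-3, 6) + √(-10 + 6))) = (-4191 + 2163)/(-1412 - 12*((-4 + (-3)²) + √(-10 + 6))) = -2028/(-1412 - 12*((-4 + 9) + √(-4))) = -2028/(-1412 - 12*(5 + 2*I)) = -2028/(-1412 + (-60 - 24*I)) = -2028*(-1472 + 24*I)/2167360 = -39*(-1472 + 24*I)/41680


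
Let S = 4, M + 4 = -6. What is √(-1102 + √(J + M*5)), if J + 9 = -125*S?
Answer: √(-1102 + I*√559) ≈ 0.3561 + 33.198*I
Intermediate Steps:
M = -10 (M = -4 - 6 = -10)
J = -509 (J = -9 - 125*4 = -9 - 500 = -509)
√(-1102 + √(J + M*5)) = √(-1102 + √(-509 - 10*5)) = √(-1102 + √(-509 - 50)) = √(-1102 + √(-559)) = √(-1102 + I*√559)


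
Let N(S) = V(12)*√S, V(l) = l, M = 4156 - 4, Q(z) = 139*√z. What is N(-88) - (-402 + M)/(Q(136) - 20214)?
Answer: 3790125/20298907 + 52125*√34/20298907 + 24*I*√22 ≈ 0.20169 + 112.57*I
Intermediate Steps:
M = 4152
N(S) = 12*√S
N(-88) - (-402 + M)/(Q(136) - 20214) = 12*√(-88) - (-402 + 4152)/(139*√136 - 20214) = 12*(2*I*√22) - 3750/(139*(2*√34) - 20214) = 24*I*√22 - 3750/(278*√34 - 20214) = 24*I*√22 - 3750/(-20214 + 278*√34) = -3750/(-20214 + 278*√34) + 24*I*√22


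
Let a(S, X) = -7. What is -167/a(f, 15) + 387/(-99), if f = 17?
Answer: 1536/77 ≈ 19.948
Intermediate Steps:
-167/a(f, 15) + 387/(-99) = -167/(-7) + 387/(-99) = -167*(-1/7) + 387*(-1/99) = 167/7 - 43/11 = 1536/77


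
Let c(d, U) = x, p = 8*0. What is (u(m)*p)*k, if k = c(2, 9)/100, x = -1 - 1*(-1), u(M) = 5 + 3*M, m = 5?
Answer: 0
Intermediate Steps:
x = 0 (x = -1 + 1 = 0)
p = 0
c(d, U) = 0
k = 0 (k = 0/100 = 0*(1/100) = 0)
(u(m)*p)*k = ((5 + 3*5)*0)*0 = ((5 + 15)*0)*0 = (20*0)*0 = 0*0 = 0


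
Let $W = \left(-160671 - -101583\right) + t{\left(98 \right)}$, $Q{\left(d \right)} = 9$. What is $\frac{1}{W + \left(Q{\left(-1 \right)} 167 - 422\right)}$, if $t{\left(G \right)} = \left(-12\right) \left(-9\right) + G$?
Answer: $- \frac{1}{57801} \approx -1.7301 \cdot 10^{-5}$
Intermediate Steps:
$t{\left(G \right)} = 108 + G$
$W = -58882$ ($W = \left(-160671 - -101583\right) + \left(108 + 98\right) = \left(-160671 + 101583\right) + 206 = -59088 + 206 = -58882$)
$\frac{1}{W + \left(Q{\left(-1 \right)} 167 - 422\right)} = \frac{1}{-58882 + \left(9 \cdot 167 - 422\right)} = \frac{1}{-58882 + \left(1503 - 422\right)} = \frac{1}{-58882 + 1081} = \frac{1}{-57801} = - \frac{1}{57801}$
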